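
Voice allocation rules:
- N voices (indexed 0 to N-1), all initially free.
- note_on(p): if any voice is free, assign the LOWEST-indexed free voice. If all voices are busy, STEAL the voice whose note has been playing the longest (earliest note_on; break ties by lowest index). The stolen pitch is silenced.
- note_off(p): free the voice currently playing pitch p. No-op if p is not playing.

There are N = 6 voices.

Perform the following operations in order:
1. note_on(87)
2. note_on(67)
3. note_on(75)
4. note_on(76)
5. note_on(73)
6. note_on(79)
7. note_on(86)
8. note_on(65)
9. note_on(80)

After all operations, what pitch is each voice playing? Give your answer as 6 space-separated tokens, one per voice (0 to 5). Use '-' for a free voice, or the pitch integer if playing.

Answer: 86 65 80 76 73 79

Derivation:
Op 1: note_on(87): voice 0 is free -> assigned | voices=[87 - - - - -]
Op 2: note_on(67): voice 1 is free -> assigned | voices=[87 67 - - - -]
Op 3: note_on(75): voice 2 is free -> assigned | voices=[87 67 75 - - -]
Op 4: note_on(76): voice 3 is free -> assigned | voices=[87 67 75 76 - -]
Op 5: note_on(73): voice 4 is free -> assigned | voices=[87 67 75 76 73 -]
Op 6: note_on(79): voice 5 is free -> assigned | voices=[87 67 75 76 73 79]
Op 7: note_on(86): all voices busy, STEAL voice 0 (pitch 87, oldest) -> assign | voices=[86 67 75 76 73 79]
Op 8: note_on(65): all voices busy, STEAL voice 1 (pitch 67, oldest) -> assign | voices=[86 65 75 76 73 79]
Op 9: note_on(80): all voices busy, STEAL voice 2 (pitch 75, oldest) -> assign | voices=[86 65 80 76 73 79]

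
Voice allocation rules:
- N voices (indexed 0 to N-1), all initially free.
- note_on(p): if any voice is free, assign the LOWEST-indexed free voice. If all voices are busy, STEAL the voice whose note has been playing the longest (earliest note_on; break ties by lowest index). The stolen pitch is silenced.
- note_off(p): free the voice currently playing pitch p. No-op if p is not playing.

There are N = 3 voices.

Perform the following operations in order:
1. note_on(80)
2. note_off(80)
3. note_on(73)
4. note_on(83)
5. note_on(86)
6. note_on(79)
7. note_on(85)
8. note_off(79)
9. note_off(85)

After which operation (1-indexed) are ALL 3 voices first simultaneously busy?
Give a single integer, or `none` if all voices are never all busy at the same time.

Op 1: note_on(80): voice 0 is free -> assigned | voices=[80 - -]
Op 2: note_off(80): free voice 0 | voices=[- - -]
Op 3: note_on(73): voice 0 is free -> assigned | voices=[73 - -]
Op 4: note_on(83): voice 1 is free -> assigned | voices=[73 83 -]
Op 5: note_on(86): voice 2 is free -> assigned | voices=[73 83 86]
Op 6: note_on(79): all voices busy, STEAL voice 0 (pitch 73, oldest) -> assign | voices=[79 83 86]
Op 7: note_on(85): all voices busy, STEAL voice 1 (pitch 83, oldest) -> assign | voices=[79 85 86]
Op 8: note_off(79): free voice 0 | voices=[- 85 86]
Op 9: note_off(85): free voice 1 | voices=[- - 86]

Answer: 5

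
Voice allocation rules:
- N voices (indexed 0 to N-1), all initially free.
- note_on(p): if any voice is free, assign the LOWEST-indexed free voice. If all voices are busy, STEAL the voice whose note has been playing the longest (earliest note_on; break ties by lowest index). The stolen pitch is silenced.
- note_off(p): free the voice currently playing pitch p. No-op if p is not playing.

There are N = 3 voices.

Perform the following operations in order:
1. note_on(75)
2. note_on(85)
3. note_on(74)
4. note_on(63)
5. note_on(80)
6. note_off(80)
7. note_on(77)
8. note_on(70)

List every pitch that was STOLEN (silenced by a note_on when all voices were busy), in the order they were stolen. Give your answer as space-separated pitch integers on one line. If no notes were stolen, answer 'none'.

Answer: 75 85 74

Derivation:
Op 1: note_on(75): voice 0 is free -> assigned | voices=[75 - -]
Op 2: note_on(85): voice 1 is free -> assigned | voices=[75 85 -]
Op 3: note_on(74): voice 2 is free -> assigned | voices=[75 85 74]
Op 4: note_on(63): all voices busy, STEAL voice 0 (pitch 75, oldest) -> assign | voices=[63 85 74]
Op 5: note_on(80): all voices busy, STEAL voice 1 (pitch 85, oldest) -> assign | voices=[63 80 74]
Op 6: note_off(80): free voice 1 | voices=[63 - 74]
Op 7: note_on(77): voice 1 is free -> assigned | voices=[63 77 74]
Op 8: note_on(70): all voices busy, STEAL voice 2 (pitch 74, oldest) -> assign | voices=[63 77 70]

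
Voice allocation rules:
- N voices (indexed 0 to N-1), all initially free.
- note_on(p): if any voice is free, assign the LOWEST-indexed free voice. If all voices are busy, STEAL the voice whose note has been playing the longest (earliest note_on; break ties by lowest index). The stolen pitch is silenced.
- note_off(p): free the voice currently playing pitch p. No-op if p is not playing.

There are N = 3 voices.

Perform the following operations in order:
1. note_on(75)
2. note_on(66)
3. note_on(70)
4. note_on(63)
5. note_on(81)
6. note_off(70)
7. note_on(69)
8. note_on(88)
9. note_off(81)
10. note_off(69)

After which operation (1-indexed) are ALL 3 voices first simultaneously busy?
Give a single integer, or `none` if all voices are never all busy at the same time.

Op 1: note_on(75): voice 0 is free -> assigned | voices=[75 - -]
Op 2: note_on(66): voice 1 is free -> assigned | voices=[75 66 -]
Op 3: note_on(70): voice 2 is free -> assigned | voices=[75 66 70]
Op 4: note_on(63): all voices busy, STEAL voice 0 (pitch 75, oldest) -> assign | voices=[63 66 70]
Op 5: note_on(81): all voices busy, STEAL voice 1 (pitch 66, oldest) -> assign | voices=[63 81 70]
Op 6: note_off(70): free voice 2 | voices=[63 81 -]
Op 7: note_on(69): voice 2 is free -> assigned | voices=[63 81 69]
Op 8: note_on(88): all voices busy, STEAL voice 0 (pitch 63, oldest) -> assign | voices=[88 81 69]
Op 9: note_off(81): free voice 1 | voices=[88 - 69]
Op 10: note_off(69): free voice 2 | voices=[88 - -]

Answer: 3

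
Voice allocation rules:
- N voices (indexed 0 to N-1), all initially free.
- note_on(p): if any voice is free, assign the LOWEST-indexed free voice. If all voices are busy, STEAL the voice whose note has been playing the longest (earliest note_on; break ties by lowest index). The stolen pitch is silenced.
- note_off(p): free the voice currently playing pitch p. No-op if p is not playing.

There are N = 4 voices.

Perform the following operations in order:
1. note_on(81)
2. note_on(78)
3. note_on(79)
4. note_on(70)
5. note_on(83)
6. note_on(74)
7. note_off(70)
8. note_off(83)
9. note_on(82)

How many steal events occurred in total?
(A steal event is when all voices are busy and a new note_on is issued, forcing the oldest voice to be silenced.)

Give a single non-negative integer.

Op 1: note_on(81): voice 0 is free -> assigned | voices=[81 - - -]
Op 2: note_on(78): voice 1 is free -> assigned | voices=[81 78 - -]
Op 3: note_on(79): voice 2 is free -> assigned | voices=[81 78 79 -]
Op 4: note_on(70): voice 3 is free -> assigned | voices=[81 78 79 70]
Op 5: note_on(83): all voices busy, STEAL voice 0 (pitch 81, oldest) -> assign | voices=[83 78 79 70]
Op 6: note_on(74): all voices busy, STEAL voice 1 (pitch 78, oldest) -> assign | voices=[83 74 79 70]
Op 7: note_off(70): free voice 3 | voices=[83 74 79 -]
Op 8: note_off(83): free voice 0 | voices=[- 74 79 -]
Op 9: note_on(82): voice 0 is free -> assigned | voices=[82 74 79 -]

Answer: 2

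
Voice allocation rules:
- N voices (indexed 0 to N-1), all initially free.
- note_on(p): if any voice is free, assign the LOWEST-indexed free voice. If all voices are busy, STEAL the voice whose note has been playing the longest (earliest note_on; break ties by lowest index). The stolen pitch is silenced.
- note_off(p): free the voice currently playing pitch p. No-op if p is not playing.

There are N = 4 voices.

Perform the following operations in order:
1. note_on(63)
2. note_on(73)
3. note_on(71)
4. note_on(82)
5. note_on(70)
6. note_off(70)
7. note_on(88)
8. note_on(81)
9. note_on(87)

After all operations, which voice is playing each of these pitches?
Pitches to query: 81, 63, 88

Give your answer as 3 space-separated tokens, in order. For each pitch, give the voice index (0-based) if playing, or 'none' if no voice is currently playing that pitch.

Op 1: note_on(63): voice 0 is free -> assigned | voices=[63 - - -]
Op 2: note_on(73): voice 1 is free -> assigned | voices=[63 73 - -]
Op 3: note_on(71): voice 2 is free -> assigned | voices=[63 73 71 -]
Op 4: note_on(82): voice 3 is free -> assigned | voices=[63 73 71 82]
Op 5: note_on(70): all voices busy, STEAL voice 0 (pitch 63, oldest) -> assign | voices=[70 73 71 82]
Op 6: note_off(70): free voice 0 | voices=[- 73 71 82]
Op 7: note_on(88): voice 0 is free -> assigned | voices=[88 73 71 82]
Op 8: note_on(81): all voices busy, STEAL voice 1 (pitch 73, oldest) -> assign | voices=[88 81 71 82]
Op 9: note_on(87): all voices busy, STEAL voice 2 (pitch 71, oldest) -> assign | voices=[88 81 87 82]

Answer: 1 none 0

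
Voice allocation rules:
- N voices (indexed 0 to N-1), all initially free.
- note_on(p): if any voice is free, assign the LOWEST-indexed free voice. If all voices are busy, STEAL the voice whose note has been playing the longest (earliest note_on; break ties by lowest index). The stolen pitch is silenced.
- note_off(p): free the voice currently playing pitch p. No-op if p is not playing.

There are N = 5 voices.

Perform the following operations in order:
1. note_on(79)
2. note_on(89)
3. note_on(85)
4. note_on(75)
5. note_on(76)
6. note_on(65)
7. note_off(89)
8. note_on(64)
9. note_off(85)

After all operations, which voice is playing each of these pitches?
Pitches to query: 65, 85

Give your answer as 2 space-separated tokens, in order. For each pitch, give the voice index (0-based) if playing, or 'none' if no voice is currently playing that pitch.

Answer: 0 none

Derivation:
Op 1: note_on(79): voice 0 is free -> assigned | voices=[79 - - - -]
Op 2: note_on(89): voice 1 is free -> assigned | voices=[79 89 - - -]
Op 3: note_on(85): voice 2 is free -> assigned | voices=[79 89 85 - -]
Op 4: note_on(75): voice 3 is free -> assigned | voices=[79 89 85 75 -]
Op 5: note_on(76): voice 4 is free -> assigned | voices=[79 89 85 75 76]
Op 6: note_on(65): all voices busy, STEAL voice 0 (pitch 79, oldest) -> assign | voices=[65 89 85 75 76]
Op 7: note_off(89): free voice 1 | voices=[65 - 85 75 76]
Op 8: note_on(64): voice 1 is free -> assigned | voices=[65 64 85 75 76]
Op 9: note_off(85): free voice 2 | voices=[65 64 - 75 76]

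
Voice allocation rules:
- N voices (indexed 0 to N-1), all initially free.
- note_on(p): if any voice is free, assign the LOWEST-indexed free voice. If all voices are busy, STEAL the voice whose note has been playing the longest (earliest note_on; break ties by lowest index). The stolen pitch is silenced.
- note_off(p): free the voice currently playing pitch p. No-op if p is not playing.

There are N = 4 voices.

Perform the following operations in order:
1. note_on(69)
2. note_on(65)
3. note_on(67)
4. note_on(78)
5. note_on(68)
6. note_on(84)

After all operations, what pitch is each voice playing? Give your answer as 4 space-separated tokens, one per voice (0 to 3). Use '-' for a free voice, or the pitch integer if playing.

Op 1: note_on(69): voice 0 is free -> assigned | voices=[69 - - -]
Op 2: note_on(65): voice 1 is free -> assigned | voices=[69 65 - -]
Op 3: note_on(67): voice 2 is free -> assigned | voices=[69 65 67 -]
Op 4: note_on(78): voice 3 is free -> assigned | voices=[69 65 67 78]
Op 5: note_on(68): all voices busy, STEAL voice 0 (pitch 69, oldest) -> assign | voices=[68 65 67 78]
Op 6: note_on(84): all voices busy, STEAL voice 1 (pitch 65, oldest) -> assign | voices=[68 84 67 78]

Answer: 68 84 67 78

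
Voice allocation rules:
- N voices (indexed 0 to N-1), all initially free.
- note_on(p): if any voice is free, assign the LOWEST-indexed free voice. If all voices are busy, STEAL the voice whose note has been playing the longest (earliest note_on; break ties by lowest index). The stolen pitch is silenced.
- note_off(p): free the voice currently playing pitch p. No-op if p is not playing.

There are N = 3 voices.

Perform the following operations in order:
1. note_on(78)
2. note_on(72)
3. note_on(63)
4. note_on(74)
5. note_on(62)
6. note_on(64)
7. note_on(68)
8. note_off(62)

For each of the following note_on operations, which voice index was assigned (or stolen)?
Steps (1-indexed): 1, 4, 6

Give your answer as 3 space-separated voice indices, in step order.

Answer: 0 0 2

Derivation:
Op 1: note_on(78): voice 0 is free -> assigned | voices=[78 - -]
Op 2: note_on(72): voice 1 is free -> assigned | voices=[78 72 -]
Op 3: note_on(63): voice 2 is free -> assigned | voices=[78 72 63]
Op 4: note_on(74): all voices busy, STEAL voice 0 (pitch 78, oldest) -> assign | voices=[74 72 63]
Op 5: note_on(62): all voices busy, STEAL voice 1 (pitch 72, oldest) -> assign | voices=[74 62 63]
Op 6: note_on(64): all voices busy, STEAL voice 2 (pitch 63, oldest) -> assign | voices=[74 62 64]
Op 7: note_on(68): all voices busy, STEAL voice 0 (pitch 74, oldest) -> assign | voices=[68 62 64]
Op 8: note_off(62): free voice 1 | voices=[68 - 64]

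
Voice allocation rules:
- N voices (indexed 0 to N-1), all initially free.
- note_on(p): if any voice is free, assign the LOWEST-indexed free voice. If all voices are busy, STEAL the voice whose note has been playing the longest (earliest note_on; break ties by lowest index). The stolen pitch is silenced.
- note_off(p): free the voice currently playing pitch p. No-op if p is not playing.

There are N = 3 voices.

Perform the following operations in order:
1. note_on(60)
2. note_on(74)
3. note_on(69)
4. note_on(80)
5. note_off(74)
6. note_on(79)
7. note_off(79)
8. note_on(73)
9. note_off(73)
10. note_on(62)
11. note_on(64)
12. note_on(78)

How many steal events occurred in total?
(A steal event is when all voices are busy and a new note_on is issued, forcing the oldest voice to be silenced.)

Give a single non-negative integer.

Op 1: note_on(60): voice 0 is free -> assigned | voices=[60 - -]
Op 2: note_on(74): voice 1 is free -> assigned | voices=[60 74 -]
Op 3: note_on(69): voice 2 is free -> assigned | voices=[60 74 69]
Op 4: note_on(80): all voices busy, STEAL voice 0 (pitch 60, oldest) -> assign | voices=[80 74 69]
Op 5: note_off(74): free voice 1 | voices=[80 - 69]
Op 6: note_on(79): voice 1 is free -> assigned | voices=[80 79 69]
Op 7: note_off(79): free voice 1 | voices=[80 - 69]
Op 8: note_on(73): voice 1 is free -> assigned | voices=[80 73 69]
Op 9: note_off(73): free voice 1 | voices=[80 - 69]
Op 10: note_on(62): voice 1 is free -> assigned | voices=[80 62 69]
Op 11: note_on(64): all voices busy, STEAL voice 2 (pitch 69, oldest) -> assign | voices=[80 62 64]
Op 12: note_on(78): all voices busy, STEAL voice 0 (pitch 80, oldest) -> assign | voices=[78 62 64]

Answer: 3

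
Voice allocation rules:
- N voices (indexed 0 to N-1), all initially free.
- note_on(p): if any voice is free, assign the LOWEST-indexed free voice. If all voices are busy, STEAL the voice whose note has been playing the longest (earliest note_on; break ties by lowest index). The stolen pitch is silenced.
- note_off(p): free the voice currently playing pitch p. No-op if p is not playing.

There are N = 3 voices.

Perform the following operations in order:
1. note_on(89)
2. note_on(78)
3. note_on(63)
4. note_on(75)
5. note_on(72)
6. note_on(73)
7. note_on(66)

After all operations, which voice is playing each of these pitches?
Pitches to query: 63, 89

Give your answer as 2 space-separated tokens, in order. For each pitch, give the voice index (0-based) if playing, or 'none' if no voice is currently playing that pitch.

Answer: none none

Derivation:
Op 1: note_on(89): voice 0 is free -> assigned | voices=[89 - -]
Op 2: note_on(78): voice 1 is free -> assigned | voices=[89 78 -]
Op 3: note_on(63): voice 2 is free -> assigned | voices=[89 78 63]
Op 4: note_on(75): all voices busy, STEAL voice 0 (pitch 89, oldest) -> assign | voices=[75 78 63]
Op 5: note_on(72): all voices busy, STEAL voice 1 (pitch 78, oldest) -> assign | voices=[75 72 63]
Op 6: note_on(73): all voices busy, STEAL voice 2 (pitch 63, oldest) -> assign | voices=[75 72 73]
Op 7: note_on(66): all voices busy, STEAL voice 0 (pitch 75, oldest) -> assign | voices=[66 72 73]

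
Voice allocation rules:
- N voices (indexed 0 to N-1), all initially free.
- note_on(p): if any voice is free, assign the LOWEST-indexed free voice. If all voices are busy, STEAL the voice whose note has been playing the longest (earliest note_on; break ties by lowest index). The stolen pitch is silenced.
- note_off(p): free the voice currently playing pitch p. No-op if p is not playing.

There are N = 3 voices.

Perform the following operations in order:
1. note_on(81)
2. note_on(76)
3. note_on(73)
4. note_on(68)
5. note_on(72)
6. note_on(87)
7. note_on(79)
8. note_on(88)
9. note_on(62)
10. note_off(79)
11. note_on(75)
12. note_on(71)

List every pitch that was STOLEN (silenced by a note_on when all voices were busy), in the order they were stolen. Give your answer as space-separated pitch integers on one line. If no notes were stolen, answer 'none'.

Op 1: note_on(81): voice 0 is free -> assigned | voices=[81 - -]
Op 2: note_on(76): voice 1 is free -> assigned | voices=[81 76 -]
Op 3: note_on(73): voice 2 is free -> assigned | voices=[81 76 73]
Op 4: note_on(68): all voices busy, STEAL voice 0 (pitch 81, oldest) -> assign | voices=[68 76 73]
Op 5: note_on(72): all voices busy, STEAL voice 1 (pitch 76, oldest) -> assign | voices=[68 72 73]
Op 6: note_on(87): all voices busy, STEAL voice 2 (pitch 73, oldest) -> assign | voices=[68 72 87]
Op 7: note_on(79): all voices busy, STEAL voice 0 (pitch 68, oldest) -> assign | voices=[79 72 87]
Op 8: note_on(88): all voices busy, STEAL voice 1 (pitch 72, oldest) -> assign | voices=[79 88 87]
Op 9: note_on(62): all voices busy, STEAL voice 2 (pitch 87, oldest) -> assign | voices=[79 88 62]
Op 10: note_off(79): free voice 0 | voices=[- 88 62]
Op 11: note_on(75): voice 0 is free -> assigned | voices=[75 88 62]
Op 12: note_on(71): all voices busy, STEAL voice 1 (pitch 88, oldest) -> assign | voices=[75 71 62]

Answer: 81 76 73 68 72 87 88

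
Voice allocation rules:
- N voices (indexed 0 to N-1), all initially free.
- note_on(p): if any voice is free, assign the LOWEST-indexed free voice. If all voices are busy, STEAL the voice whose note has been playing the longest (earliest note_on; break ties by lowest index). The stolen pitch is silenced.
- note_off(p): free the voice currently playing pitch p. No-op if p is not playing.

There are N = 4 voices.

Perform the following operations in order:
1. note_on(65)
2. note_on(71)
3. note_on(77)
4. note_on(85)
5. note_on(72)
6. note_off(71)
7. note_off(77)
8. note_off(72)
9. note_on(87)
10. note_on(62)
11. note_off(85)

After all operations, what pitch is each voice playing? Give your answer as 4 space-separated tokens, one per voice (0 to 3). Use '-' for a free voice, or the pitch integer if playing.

Answer: 87 62 - -

Derivation:
Op 1: note_on(65): voice 0 is free -> assigned | voices=[65 - - -]
Op 2: note_on(71): voice 1 is free -> assigned | voices=[65 71 - -]
Op 3: note_on(77): voice 2 is free -> assigned | voices=[65 71 77 -]
Op 4: note_on(85): voice 3 is free -> assigned | voices=[65 71 77 85]
Op 5: note_on(72): all voices busy, STEAL voice 0 (pitch 65, oldest) -> assign | voices=[72 71 77 85]
Op 6: note_off(71): free voice 1 | voices=[72 - 77 85]
Op 7: note_off(77): free voice 2 | voices=[72 - - 85]
Op 8: note_off(72): free voice 0 | voices=[- - - 85]
Op 9: note_on(87): voice 0 is free -> assigned | voices=[87 - - 85]
Op 10: note_on(62): voice 1 is free -> assigned | voices=[87 62 - 85]
Op 11: note_off(85): free voice 3 | voices=[87 62 - -]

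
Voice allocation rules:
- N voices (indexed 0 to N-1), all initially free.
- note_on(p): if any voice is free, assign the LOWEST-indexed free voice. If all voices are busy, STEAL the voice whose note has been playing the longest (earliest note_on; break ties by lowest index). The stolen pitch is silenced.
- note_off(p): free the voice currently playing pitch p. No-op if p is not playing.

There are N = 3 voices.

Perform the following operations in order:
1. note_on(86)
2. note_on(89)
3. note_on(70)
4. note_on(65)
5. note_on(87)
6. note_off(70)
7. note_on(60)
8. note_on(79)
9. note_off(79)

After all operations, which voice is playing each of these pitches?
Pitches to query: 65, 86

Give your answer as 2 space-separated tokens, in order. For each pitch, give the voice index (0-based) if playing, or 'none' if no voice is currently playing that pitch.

Op 1: note_on(86): voice 0 is free -> assigned | voices=[86 - -]
Op 2: note_on(89): voice 1 is free -> assigned | voices=[86 89 -]
Op 3: note_on(70): voice 2 is free -> assigned | voices=[86 89 70]
Op 4: note_on(65): all voices busy, STEAL voice 0 (pitch 86, oldest) -> assign | voices=[65 89 70]
Op 5: note_on(87): all voices busy, STEAL voice 1 (pitch 89, oldest) -> assign | voices=[65 87 70]
Op 6: note_off(70): free voice 2 | voices=[65 87 -]
Op 7: note_on(60): voice 2 is free -> assigned | voices=[65 87 60]
Op 8: note_on(79): all voices busy, STEAL voice 0 (pitch 65, oldest) -> assign | voices=[79 87 60]
Op 9: note_off(79): free voice 0 | voices=[- 87 60]

Answer: none none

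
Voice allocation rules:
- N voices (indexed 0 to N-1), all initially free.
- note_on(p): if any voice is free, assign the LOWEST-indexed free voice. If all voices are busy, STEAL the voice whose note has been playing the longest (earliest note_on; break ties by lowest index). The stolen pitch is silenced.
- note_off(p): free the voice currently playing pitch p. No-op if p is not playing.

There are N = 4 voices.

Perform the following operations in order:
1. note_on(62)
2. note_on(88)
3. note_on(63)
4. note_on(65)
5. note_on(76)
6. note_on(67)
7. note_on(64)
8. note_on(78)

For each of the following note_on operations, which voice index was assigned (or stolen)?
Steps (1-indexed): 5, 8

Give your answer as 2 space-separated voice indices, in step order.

Answer: 0 3

Derivation:
Op 1: note_on(62): voice 0 is free -> assigned | voices=[62 - - -]
Op 2: note_on(88): voice 1 is free -> assigned | voices=[62 88 - -]
Op 3: note_on(63): voice 2 is free -> assigned | voices=[62 88 63 -]
Op 4: note_on(65): voice 3 is free -> assigned | voices=[62 88 63 65]
Op 5: note_on(76): all voices busy, STEAL voice 0 (pitch 62, oldest) -> assign | voices=[76 88 63 65]
Op 6: note_on(67): all voices busy, STEAL voice 1 (pitch 88, oldest) -> assign | voices=[76 67 63 65]
Op 7: note_on(64): all voices busy, STEAL voice 2 (pitch 63, oldest) -> assign | voices=[76 67 64 65]
Op 8: note_on(78): all voices busy, STEAL voice 3 (pitch 65, oldest) -> assign | voices=[76 67 64 78]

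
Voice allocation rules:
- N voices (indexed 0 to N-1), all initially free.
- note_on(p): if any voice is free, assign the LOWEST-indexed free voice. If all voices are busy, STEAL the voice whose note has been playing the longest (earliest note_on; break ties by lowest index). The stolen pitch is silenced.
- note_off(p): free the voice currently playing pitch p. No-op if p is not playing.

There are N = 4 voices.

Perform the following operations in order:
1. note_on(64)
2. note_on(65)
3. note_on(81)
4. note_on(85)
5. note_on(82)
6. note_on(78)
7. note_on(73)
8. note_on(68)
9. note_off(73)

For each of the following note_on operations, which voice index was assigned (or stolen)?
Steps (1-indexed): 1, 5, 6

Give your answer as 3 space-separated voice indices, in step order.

Answer: 0 0 1

Derivation:
Op 1: note_on(64): voice 0 is free -> assigned | voices=[64 - - -]
Op 2: note_on(65): voice 1 is free -> assigned | voices=[64 65 - -]
Op 3: note_on(81): voice 2 is free -> assigned | voices=[64 65 81 -]
Op 4: note_on(85): voice 3 is free -> assigned | voices=[64 65 81 85]
Op 5: note_on(82): all voices busy, STEAL voice 0 (pitch 64, oldest) -> assign | voices=[82 65 81 85]
Op 6: note_on(78): all voices busy, STEAL voice 1 (pitch 65, oldest) -> assign | voices=[82 78 81 85]
Op 7: note_on(73): all voices busy, STEAL voice 2 (pitch 81, oldest) -> assign | voices=[82 78 73 85]
Op 8: note_on(68): all voices busy, STEAL voice 3 (pitch 85, oldest) -> assign | voices=[82 78 73 68]
Op 9: note_off(73): free voice 2 | voices=[82 78 - 68]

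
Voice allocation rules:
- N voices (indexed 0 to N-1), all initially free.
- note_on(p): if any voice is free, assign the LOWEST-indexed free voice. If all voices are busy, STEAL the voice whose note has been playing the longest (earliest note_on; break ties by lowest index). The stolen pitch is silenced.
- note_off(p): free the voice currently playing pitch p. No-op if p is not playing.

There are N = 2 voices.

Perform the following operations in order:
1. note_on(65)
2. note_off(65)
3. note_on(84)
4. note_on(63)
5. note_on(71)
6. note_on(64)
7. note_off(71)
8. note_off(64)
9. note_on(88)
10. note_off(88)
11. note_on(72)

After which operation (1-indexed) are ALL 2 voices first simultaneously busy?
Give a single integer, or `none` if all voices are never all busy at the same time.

Op 1: note_on(65): voice 0 is free -> assigned | voices=[65 -]
Op 2: note_off(65): free voice 0 | voices=[- -]
Op 3: note_on(84): voice 0 is free -> assigned | voices=[84 -]
Op 4: note_on(63): voice 1 is free -> assigned | voices=[84 63]
Op 5: note_on(71): all voices busy, STEAL voice 0 (pitch 84, oldest) -> assign | voices=[71 63]
Op 6: note_on(64): all voices busy, STEAL voice 1 (pitch 63, oldest) -> assign | voices=[71 64]
Op 7: note_off(71): free voice 0 | voices=[- 64]
Op 8: note_off(64): free voice 1 | voices=[- -]
Op 9: note_on(88): voice 0 is free -> assigned | voices=[88 -]
Op 10: note_off(88): free voice 0 | voices=[- -]
Op 11: note_on(72): voice 0 is free -> assigned | voices=[72 -]

Answer: 4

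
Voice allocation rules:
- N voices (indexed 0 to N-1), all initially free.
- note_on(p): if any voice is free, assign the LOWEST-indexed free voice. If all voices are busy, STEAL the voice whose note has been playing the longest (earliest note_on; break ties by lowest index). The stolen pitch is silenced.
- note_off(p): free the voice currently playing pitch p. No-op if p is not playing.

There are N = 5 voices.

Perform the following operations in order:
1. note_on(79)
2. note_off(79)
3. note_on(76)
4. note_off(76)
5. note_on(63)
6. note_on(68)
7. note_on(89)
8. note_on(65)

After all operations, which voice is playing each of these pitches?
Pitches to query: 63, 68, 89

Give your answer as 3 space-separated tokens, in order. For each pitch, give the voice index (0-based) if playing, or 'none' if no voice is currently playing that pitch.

Answer: 0 1 2

Derivation:
Op 1: note_on(79): voice 0 is free -> assigned | voices=[79 - - - -]
Op 2: note_off(79): free voice 0 | voices=[- - - - -]
Op 3: note_on(76): voice 0 is free -> assigned | voices=[76 - - - -]
Op 4: note_off(76): free voice 0 | voices=[- - - - -]
Op 5: note_on(63): voice 0 is free -> assigned | voices=[63 - - - -]
Op 6: note_on(68): voice 1 is free -> assigned | voices=[63 68 - - -]
Op 7: note_on(89): voice 2 is free -> assigned | voices=[63 68 89 - -]
Op 8: note_on(65): voice 3 is free -> assigned | voices=[63 68 89 65 -]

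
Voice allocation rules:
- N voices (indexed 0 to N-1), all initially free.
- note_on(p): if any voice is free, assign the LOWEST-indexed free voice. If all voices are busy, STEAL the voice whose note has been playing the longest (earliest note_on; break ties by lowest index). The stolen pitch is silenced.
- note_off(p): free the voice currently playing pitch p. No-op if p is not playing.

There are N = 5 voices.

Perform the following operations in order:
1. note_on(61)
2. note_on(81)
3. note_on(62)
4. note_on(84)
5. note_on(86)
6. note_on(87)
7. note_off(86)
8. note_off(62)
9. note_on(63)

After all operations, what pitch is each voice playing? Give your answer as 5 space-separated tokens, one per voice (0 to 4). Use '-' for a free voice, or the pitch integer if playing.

Op 1: note_on(61): voice 0 is free -> assigned | voices=[61 - - - -]
Op 2: note_on(81): voice 1 is free -> assigned | voices=[61 81 - - -]
Op 3: note_on(62): voice 2 is free -> assigned | voices=[61 81 62 - -]
Op 4: note_on(84): voice 3 is free -> assigned | voices=[61 81 62 84 -]
Op 5: note_on(86): voice 4 is free -> assigned | voices=[61 81 62 84 86]
Op 6: note_on(87): all voices busy, STEAL voice 0 (pitch 61, oldest) -> assign | voices=[87 81 62 84 86]
Op 7: note_off(86): free voice 4 | voices=[87 81 62 84 -]
Op 8: note_off(62): free voice 2 | voices=[87 81 - 84 -]
Op 9: note_on(63): voice 2 is free -> assigned | voices=[87 81 63 84 -]

Answer: 87 81 63 84 -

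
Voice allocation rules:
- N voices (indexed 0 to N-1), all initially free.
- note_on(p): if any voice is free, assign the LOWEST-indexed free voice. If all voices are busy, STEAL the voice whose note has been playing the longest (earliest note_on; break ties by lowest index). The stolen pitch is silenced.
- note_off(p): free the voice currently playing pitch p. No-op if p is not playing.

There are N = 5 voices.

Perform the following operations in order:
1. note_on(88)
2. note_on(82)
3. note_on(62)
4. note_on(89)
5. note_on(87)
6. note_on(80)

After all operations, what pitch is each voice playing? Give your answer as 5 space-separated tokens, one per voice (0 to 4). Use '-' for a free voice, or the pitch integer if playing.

Op 1: note_on(88): voice 0 is free -> assigned | voices=[88 - - - -]
Op 2: note_on(82): voice 1 is free -> assigned | voices=[88 82 - - -]
Op 3: note_on(62): voice 2 is free -> assigned | voices=[88 82 62 - -]
Op 4: note_on(89): voice 3 is free -> assigned | voices=[88 82 62 89 -]
Op 5: note_on(87): voice 4 is free -> assigned | voices=[88 82 62 89 87]
Op 6: note_on(80): all voices busy, STEAL voice 0 (pitch 88, oldest) -> assign | voices=[80 82 62 89 87]

Answer: 80 82 62 89 87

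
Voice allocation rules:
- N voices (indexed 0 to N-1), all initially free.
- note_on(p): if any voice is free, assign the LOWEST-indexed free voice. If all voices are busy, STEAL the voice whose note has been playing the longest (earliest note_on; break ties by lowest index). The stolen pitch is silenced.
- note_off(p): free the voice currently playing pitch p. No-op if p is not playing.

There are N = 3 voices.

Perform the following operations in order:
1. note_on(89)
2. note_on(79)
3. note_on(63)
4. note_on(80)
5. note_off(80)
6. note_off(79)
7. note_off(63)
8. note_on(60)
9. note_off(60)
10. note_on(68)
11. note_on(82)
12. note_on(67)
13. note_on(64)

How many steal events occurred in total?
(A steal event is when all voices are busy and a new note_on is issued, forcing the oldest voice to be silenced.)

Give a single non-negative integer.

Answer: 2

Derivation:
Op 1: note_on(89): voice 0 is free -> assigned | voices=[89 - -]
Op 2: note_on(79): voice 1 is free -> assigned | voices=[89 79 -]
Op 3: note_on(63): voice 2 is free -> assigned | voices=[89 79 63]
Op 4: note_on(80): all voices busy, STEAL voice 0 (pitch 89, oldest) -> assign | voices=[80 79 63]
Op 5: note_off(80): free voice 0 | voices=[- 79 63]
Op 6: note_off(79): free voice 1 | voices=[- - 63]
Op 7: note_off(63): free voice 2 | voices=[- - -]
Op 8: note_on(60): voice 0 is free -> assigned | voices=[60 - -]
Op 9: note_off(60): free voice 0 | voices=[- - -]
Op 10: note_on(68): voice 0 is free -> assigned | voices=[68 - -]
Op 11: note_on(82): voice 1 is free -> assigned | voices=[68 82 -]
Op 12: note_on(67): voice 2 is free -> assigned | voices=[68 82 67]
Op 13: note_on(64): all voices busy, STEAL voice 0 (pitch 68, oldest) -> assign | voices=[64 82 67]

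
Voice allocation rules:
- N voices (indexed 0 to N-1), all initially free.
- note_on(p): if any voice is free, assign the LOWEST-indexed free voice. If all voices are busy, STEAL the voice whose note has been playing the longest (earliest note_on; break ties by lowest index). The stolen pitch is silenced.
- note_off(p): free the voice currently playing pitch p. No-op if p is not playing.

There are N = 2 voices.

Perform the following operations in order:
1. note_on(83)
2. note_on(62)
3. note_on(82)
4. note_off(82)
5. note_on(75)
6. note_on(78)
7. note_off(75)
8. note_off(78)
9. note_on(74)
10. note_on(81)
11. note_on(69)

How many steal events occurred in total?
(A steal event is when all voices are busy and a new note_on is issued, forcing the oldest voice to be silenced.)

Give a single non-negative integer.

Op 1: note_on(83): voice 0 is free -> assigned | voices=[83 -]
Op 2: note_on(62): voice 1 is free -> assigned | voices=[83 62]
Op 3: note_on(82): all voices busy, STEAL voice 0 (pitch 83, oldest) -> assign | voices=[82 62]
Op 4: note_off(82): free voice 0 | voices=[- 62]
Op 5: note_on(75): voice 0 is free -> assigned | voices=[75 62]
Op 6: note_on(78): all voices busy, STEAL voice 1 (pitch 62, oldest) -> assign | voices=[75 78]
Op 7: note_off(75): free voice 0 | voices=[- 78]
Op 8: note_off(78): free voice 1 | voices=[- -]
Op 9: note_on(74): voice 0 is free -> assigned | voices=[74 -]
Op 10: note_on(81): voice 1 is free -> assigned | voices=[74 81]
Op 11: note_on(69): all voices busy, STEAL voice 0 (pitch 74, oldest) -> assign | voices=[69 81]

Answer: 3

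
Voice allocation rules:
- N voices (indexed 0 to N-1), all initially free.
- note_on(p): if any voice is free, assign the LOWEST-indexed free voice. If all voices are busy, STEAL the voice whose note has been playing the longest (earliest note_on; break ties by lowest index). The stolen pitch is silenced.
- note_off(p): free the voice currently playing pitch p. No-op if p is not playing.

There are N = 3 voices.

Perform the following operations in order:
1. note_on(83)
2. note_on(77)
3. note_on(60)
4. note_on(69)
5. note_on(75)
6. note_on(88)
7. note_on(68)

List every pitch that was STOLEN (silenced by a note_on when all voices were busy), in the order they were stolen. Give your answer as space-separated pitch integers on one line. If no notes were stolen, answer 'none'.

Answer: 83 77 60 69

Derivation:
Op 1: note_on(83): voice 0 is free -> assigned | voices=[83 - -]
Op 2: note_on(77): voice 1 is free -> assigned | voices=[83 77 -]
Op 3: note_on(60): voice 2 is free -> assigned | voices=[83 77 60]
Op 4: note_on(69): all voices busy, STEAL voice 0 (pitch 83, oldest) -> assign | voices=[69 77 60]
Op 5: note_on(75): all voices busy, STEAL voice 1 (pitch 77, oldest) -> assign | voices=[69 75 60]
Op 6: note_on(88): all voices busy, STEAL voice 2 (pitch 60, oldest) -> assign | voices=[69 75 88]
Op 7: note_on(68): all voices busy, STEAL voice 0 (pitch 69, oldest) -> assign | voices=[68 75 88]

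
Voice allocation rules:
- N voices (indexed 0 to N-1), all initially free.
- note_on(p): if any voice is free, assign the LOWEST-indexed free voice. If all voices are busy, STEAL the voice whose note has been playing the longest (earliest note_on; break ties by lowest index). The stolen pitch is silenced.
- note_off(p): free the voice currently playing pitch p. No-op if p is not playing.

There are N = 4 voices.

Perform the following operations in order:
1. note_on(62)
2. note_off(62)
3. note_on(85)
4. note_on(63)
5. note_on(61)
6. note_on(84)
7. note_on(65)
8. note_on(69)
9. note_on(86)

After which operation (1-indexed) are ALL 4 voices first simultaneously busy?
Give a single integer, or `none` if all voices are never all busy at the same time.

Answer: 6

Derivation:
Op 1: note_on(62): voice 0 is free -> assigned | voices=[62 - - -]
Op 2: note_off(62): free voice 0 | voices=[- - - -]
Op 3: note_on(85): voice 0 is free -> assigned | voices=[85 - - -]
Op 4: note_on(63): voice 1 is free -> assigned | voices=[85 63 - -]
Op 5: note_on(61): voice 2 is free -> assigned | voices=[85 63 61 -]
Op 6: note_on(84): voice 3 is free -> assigned | voices=[85 63 61 84]
Op 7: note_on(65): all voices busy, STEAL voice 0 (pitch 85, oldest) -> assign | voices=[65 63 61 84]
Op 8: note_on(69): all voices busy, STEAL voice 1 (pitch 63, oldest) -> assign | voices=[65 69 61 84]
Op 9: note_on(86): all voices busy, STEAL voice 2 (pitch 61, oldest) -> assign | voices=[65 69 86 84]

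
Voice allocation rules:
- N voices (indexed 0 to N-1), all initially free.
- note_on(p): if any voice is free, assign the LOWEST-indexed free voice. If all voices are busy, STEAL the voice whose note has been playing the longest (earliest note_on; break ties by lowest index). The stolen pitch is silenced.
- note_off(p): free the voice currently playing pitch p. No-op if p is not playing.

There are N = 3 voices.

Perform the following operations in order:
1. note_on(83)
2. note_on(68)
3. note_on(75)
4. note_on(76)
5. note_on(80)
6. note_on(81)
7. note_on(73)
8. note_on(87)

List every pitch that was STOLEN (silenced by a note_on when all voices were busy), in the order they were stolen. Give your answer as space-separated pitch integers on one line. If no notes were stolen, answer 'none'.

Op 1: note_on(83): voice 0 is free -> assigned | voices=[83 - -]
Op 2: note_on(68): voice 1 is free -> assigned | voices=[83 68 -]
Op 3: note_on(75): voice 2 is free -> assigned | voices=[83 68 75]
Op 4: note_on(76): all voices busy, STEAL voice 0 (pitch 83, oldest) -> assign | voices=[76 68 75]
Op 5: note_on(80): all voices busy, STEAL voice 1 (pitch 68, oldest) -> assign | voices=[76 80 75]
Op 6: note_on(81): all voices busy, STEAL voice 2 (pitch 75, oldest) -> assign | voices=[76 80 81]
Op 7: note_on(73): all voices busy, STEAL voice 0 (pitch 76, oldest) -> assign | voices=[73 80 81]
Op 8: note_on(87): all voices busy, STEAL voice 1 (pitch 80, oldest) -> assign | voices=[73 87 81]

Answer: 83 68 75 76 80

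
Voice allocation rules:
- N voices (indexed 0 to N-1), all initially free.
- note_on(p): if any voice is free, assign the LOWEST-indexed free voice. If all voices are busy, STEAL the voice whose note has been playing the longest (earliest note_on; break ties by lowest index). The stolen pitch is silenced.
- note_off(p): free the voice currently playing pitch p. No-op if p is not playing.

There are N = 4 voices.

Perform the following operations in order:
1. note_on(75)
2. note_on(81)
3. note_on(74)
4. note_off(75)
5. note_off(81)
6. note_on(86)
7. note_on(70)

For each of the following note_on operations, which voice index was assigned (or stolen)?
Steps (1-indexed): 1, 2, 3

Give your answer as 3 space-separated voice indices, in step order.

Op 1: note_on(75): voice 0 is free -> assigned | voices=[75 - - -]
Op 2: note_on(81): voice 1 is free -> assigned | voices=[75 81 - -]
Op 3: note_on(74): voice 2 is free -> assigned | voices=[75 81 74 -]
Op 4: note_off(75): free voice 0 | voices=[- 81 74 -]
Op 5: note_off(81): free voice 1 | voices=[- - 74 -]
Op 6: note_on(86): voice 0 is free -> assigned | voices=[86 - 74 -]
Op 7: note_on(70): voice 1 is free -> assigned | voices=[86 70 74 -]

Answer: 0 1 2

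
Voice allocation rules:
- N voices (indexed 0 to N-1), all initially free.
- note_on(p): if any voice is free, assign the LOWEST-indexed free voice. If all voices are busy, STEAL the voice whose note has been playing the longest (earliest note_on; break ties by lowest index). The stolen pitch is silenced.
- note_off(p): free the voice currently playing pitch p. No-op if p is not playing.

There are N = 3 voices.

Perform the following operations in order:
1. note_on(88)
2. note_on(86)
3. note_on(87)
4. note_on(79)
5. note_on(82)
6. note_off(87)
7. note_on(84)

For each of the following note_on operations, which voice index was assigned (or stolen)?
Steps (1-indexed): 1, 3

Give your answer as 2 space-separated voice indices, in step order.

Answer: 0 2

Derivation:
Op 1: note_on(88): voice 0 is free -> assigned | voices=[88 - -]
Op 2: note_on(86): voice 1 is free -> assigned | voices=[88 86 -]
Op 3: note_on(87): voice 2 is free -> assigned | voices=[88 86 87]
Op 4: note_on(79): all voices busy, STEAL voice 0 (pitch 88, oldest) -> assign | voices=[79 86 87]
Op 5: note_on(82): all voices busy, STEAL voice 1 (pitch 86, oldest) -> assign | voices=[79 82 87]
Op 6: note_off(87): free voice 2 | voices=[79 82 -]
Op 7: note_on(84): voice 2 is free -> assigned | voices=[79 82 84]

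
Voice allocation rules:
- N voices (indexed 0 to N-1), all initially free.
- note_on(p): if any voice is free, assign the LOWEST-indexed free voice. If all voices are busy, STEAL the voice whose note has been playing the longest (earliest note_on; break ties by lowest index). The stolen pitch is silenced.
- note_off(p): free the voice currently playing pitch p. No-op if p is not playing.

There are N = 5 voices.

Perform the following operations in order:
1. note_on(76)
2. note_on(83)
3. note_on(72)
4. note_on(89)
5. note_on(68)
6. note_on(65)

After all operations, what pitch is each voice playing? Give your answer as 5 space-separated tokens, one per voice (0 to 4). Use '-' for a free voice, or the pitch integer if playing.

Answer: 65 83 72 89 68

Derivation:
Op 1: note_on(76): voice 0 is free -> assigned | voices=[76 - - - -]
Op 2: note_on(83): voice 1 is free -> assigned | voices=[76 83 - - -]
Op 3: note_on(72): voice 2 is free -> assigned | voices=[76 83 72 - -]
Op 4: note_on(89): voice 3 is free -> assigned | voices=[76 83 72 89 -]
Op 5: note_on(68): voice 4 is free -> assigned | voices=[76 83 72 89 68]
Op 6: note_on(65): all voices busy, STEAL voice 0 (pitch 76, oldest) -> assign | voices=[65 83 72 89 68]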